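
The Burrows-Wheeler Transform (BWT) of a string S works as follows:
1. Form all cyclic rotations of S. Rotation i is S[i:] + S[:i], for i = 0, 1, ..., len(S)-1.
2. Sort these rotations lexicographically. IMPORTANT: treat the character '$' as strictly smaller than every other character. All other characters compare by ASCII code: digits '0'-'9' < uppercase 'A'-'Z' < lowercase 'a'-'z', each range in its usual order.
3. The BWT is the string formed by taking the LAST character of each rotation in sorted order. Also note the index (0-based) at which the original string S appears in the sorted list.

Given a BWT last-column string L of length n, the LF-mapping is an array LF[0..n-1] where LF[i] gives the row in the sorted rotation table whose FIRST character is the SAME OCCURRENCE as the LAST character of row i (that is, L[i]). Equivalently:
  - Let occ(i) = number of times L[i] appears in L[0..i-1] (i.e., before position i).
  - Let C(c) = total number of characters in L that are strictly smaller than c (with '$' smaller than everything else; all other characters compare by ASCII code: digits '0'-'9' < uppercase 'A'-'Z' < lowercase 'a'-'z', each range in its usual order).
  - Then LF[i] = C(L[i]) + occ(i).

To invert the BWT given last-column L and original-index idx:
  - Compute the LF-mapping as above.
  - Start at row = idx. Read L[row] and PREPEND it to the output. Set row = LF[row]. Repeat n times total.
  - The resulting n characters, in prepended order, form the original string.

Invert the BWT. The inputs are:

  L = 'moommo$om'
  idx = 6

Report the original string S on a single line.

LF mapping: 1 5 6 2 3 7 0 8 4
Walk LF starting at row 6, prepending L[row]:
  step 1: row=6, L[6]='$', prepend. Next row=LF[6]=0
  step 2: row=0, L[0]='m', prepend. Next row=LF[0]=1
  step 3: row=1, L[1]='o', prepend. Next row=LF[1]=5
  step 4: row=5, L[5]='o', prepend. Next row=LF[5]=7
  step 5: row=7, L[7]='o', prepend. Next row=LF[7]=8
  step 6: row=8, L[8]='m', prepend. Next row=LF[8]=4
  step 7: row=4, L[4]='m', prepend. Next row=LF[4]=3
  step 8: row=3, L[3]='m', prepend. Next row=LF[3]=2
  step 9: row=2, L[2]='o', prepend. Next row=LF[2]=6
Reversed output: ommmooom$

Answer: ommmooom$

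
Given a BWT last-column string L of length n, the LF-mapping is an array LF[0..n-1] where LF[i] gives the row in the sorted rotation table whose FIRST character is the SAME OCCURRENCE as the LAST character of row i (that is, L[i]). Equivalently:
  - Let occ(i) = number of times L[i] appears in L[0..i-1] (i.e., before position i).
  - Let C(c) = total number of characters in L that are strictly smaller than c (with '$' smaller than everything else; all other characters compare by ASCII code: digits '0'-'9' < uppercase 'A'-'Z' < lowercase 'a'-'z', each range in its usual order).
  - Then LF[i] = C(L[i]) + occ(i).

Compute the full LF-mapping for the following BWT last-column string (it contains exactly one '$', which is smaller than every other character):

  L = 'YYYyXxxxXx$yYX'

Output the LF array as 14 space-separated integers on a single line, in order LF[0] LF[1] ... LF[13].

Answer: 4 5 6 12 1 8 9 10 2 11 0 13 7 3

Derivation:
Char counts: '$':1, 'X':3, 'Y':4, 'x':4, 'y':2
C (first-col start): C('$')=0, C('X')=1, C('Y')=4, C('x')=8, C('y')=12
L[0]='Y': occ=0, LF[0]=C('Y')+0=4+0=4
L[1]='Y': occ=1, LF[1]=C('Y')+1=4+1=5
L[2]='Y': occ=2, LF[2]=C('Y')+2=4+2=6
L[3]='y': occ=0, LF[3]=C('y')+0=12+0=12
L[4]='X': occ=0, LF[4]=C('X')+0=1+0=1
L[5]='x': occ=0, LF[5]=C('x')+0=8+0=8
L[6]='x': occ=1, LF[6]=C('x')+1=8+1=9
L[7]='x': occ=2, LF[7]=C('x')+2=8+2=10
L[8]='X': occ=1, LF[8]=C('X')+1=1+1=2
L[9]='x': occ=3, LF[9]=C('x')+3=8+3=11
L[10]='$': occ=0, LF[10]=C('$')+0=0+0=0
L[11]='y': occ=1, LF[11]=C('y')+1=12+1=13
L[12]='Y': occ=3, LF[12]=C('Y')+3=4+3=7
L[13]='X': occ=2, LF[13]=C('X')+2=1+2=3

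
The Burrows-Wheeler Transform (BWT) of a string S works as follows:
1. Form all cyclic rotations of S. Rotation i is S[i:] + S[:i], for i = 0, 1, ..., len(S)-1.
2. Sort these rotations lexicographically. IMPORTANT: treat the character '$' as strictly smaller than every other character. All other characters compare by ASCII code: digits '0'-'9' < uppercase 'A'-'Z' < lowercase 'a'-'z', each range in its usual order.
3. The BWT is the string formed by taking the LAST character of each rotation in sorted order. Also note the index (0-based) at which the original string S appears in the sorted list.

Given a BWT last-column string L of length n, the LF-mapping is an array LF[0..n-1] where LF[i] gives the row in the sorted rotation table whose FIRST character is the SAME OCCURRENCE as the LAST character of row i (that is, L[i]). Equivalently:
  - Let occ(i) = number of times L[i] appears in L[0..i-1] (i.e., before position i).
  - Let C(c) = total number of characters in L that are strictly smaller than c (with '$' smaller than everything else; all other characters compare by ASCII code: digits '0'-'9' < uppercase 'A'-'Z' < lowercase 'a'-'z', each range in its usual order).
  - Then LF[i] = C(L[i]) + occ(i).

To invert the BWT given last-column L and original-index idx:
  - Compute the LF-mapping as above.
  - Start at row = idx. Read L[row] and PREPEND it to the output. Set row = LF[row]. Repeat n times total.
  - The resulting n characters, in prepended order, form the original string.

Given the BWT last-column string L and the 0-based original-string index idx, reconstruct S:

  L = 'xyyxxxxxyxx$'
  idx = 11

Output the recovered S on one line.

LF mapping: 1 9 10 2 3 4 5 6 11 7 8 0
Walk LF starting at row 11, prepending L[row]:
  step 1: row=11, L[11]='$', prepend. Next row=LF[11]=0
  step 2: row=0, L[0]='x', prepend. Next row=LF[0]=1
  step 3: row=1, L[1]='y', prepend. Next row=LF[1]=9
  step 4: row=9, L[9]='x', prepend. Next row=LF[9]=7
  step 5: row=7, L[7]='x', prepend. Next row=LF[7]=6
  step 6: row=6, L[6]='x', prepend. Next row=LF[6]=5
  step 7: row=5, L[5]='x', prepend. Next row=LF[5]=4
  step 8: row=4, L[4]='x', prepend. Next row=LF[4]=3
  step 9: row=3, L[3]='x', prepend. Next row=LF[3]=2
  step 10: row=2, L[2]='y', prepend. Next row=LF[2]=10
  step 11: row=10, L[10]='x', prepend. Next row=LF[10]=8
  step 12: row=8, L[8]='y', prepend. Next row=LF[8]=11
Reversed output: yxyxxxxxxyx$

Answer: yxyxxxxxxyx$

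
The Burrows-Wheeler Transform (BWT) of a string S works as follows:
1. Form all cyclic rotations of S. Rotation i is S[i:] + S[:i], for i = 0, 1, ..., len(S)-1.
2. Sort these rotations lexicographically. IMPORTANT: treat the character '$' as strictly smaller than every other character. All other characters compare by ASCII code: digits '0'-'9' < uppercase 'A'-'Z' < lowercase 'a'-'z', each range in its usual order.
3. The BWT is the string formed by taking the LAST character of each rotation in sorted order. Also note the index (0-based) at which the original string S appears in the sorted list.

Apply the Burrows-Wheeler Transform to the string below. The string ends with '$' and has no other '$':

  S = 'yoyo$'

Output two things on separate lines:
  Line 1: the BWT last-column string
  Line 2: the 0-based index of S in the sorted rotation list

Answer: oyyo$
4

Derivation:
All 5 rotations (rotation i = S[i:]+S[:i]):
  rot[0] = yoyo$
  rot[1] = oyo$y
  rot[2] = yo$yo
  rot[3] = o$yoy
  rot[4] = $yoyo
Sorted (with $ < everything):
  sorted[0] = $yoyo  (last char: 'o')
  sorted[1] = o$yoy  (last char: 'y')
  sorted[2] = oyo$y  (last char: 'y')
  sorted[3] = yo$yo  (last char: 'o')
  sorted[4] = yoyo$  (last char: '$')
Last column: oyyo$
Original string S is at sorted index 4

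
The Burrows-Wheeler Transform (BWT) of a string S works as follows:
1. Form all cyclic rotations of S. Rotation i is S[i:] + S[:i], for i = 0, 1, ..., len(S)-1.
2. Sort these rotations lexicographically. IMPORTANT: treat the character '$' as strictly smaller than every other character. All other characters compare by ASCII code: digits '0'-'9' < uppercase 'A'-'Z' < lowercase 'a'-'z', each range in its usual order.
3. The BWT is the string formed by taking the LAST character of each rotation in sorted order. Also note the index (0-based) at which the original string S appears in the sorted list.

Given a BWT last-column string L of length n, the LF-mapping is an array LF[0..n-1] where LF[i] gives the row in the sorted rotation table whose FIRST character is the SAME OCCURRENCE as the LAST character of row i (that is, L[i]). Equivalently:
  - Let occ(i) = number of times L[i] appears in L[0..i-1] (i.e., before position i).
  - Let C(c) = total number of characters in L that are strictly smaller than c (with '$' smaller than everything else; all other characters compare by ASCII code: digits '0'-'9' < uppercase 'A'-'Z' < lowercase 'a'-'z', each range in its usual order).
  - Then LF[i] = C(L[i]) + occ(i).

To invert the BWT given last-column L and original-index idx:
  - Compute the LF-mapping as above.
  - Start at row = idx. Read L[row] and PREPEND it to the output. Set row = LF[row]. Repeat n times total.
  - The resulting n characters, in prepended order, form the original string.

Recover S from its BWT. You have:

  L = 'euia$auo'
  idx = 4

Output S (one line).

LF mapping: 3 6 4 1 0 2 7 5
Walk LF starting at row 4, prepending L[row]:
  step 1: row=4, L[4]='$', prepend. Next row=LF[4]=0
  step 2: row=0, L[0]='e', prepend. Next row=LF[0]=3
  step 3: row=3, L[3]='a', prepend. Next row=LF[3]=1
  step 4: row=1, L[1]='u', prepend. Next row=LF[1]=6
  step 5: row=6, L[6]='u', prepend. Next row=LF[6]=7
  step 6: row=7, L[7]='o', prepend. Next row=LF[7]=5
  step 7: row=5, L[5]='a', prepend. Next row=LF[5]=2
  step 8: row=2, L[2]='i', prepend. Next row=LF[2]=4
Reversed output: iaouuae$

Answer: iaouuae$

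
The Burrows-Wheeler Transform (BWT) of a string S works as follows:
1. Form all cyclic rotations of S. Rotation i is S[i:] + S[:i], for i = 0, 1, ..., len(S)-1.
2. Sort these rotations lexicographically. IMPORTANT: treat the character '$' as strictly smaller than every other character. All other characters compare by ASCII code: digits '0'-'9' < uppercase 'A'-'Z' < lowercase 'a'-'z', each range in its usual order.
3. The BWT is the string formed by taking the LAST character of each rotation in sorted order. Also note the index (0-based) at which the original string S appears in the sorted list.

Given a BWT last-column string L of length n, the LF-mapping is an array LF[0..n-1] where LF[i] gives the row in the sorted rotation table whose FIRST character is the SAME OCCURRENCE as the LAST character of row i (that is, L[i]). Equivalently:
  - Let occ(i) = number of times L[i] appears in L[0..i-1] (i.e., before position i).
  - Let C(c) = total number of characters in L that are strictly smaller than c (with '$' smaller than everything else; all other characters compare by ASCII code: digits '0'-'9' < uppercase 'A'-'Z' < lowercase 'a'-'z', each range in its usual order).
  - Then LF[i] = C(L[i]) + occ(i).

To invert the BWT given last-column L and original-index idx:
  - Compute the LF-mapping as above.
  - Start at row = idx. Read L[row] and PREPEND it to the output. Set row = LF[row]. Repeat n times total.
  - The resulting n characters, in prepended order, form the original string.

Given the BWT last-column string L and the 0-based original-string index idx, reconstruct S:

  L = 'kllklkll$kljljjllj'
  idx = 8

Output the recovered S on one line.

LF mapping: 5 9 10 6 11 7 12 13 0 8 14 1 15 2 3 16 17 4
Walk LF starting at row 8, prepending L[row]:
  step 1: row=8, L[8]='$', prepend. Next row=LF[8]=0
  step 2: row=0, L[0]='k', prepend. Next row=LF[0]=5
  step 3: row=5, L[5]='k', prepend. Next row=LF[5]=7
  step 4: row=7, L[7]='l', prepend. Next row=LF[7]=13
  step 5: row=13, L[13]='j', prepend. Next row=LF[13]=2
  step 6: row=2, L[2]='l', prepend. Next row=LF[2]=10
  step 7: row=10, L[10]='l', prepend. Next row=LF[10]=14
  step 8: row=14, L[14]='j', prepend. Next row=LF[14]=3
  step 9: row=3, L[3]='k', prepend. Next row=LF[3]=6
  step 10: row=6, L[6]='l', prepend. Next row=LF[6]=12
  step 11: row=12, L[12]='l', prepend. Next row=LF[12]=15
  step 12: row=15, L[15]='l', prepend. Next row=LF[15]=16
  step 13: row=16, L[16]='l', prepend. Next row=LF[16]=17
  step 14: row=17, L[17]='j', prepend. Next row=LF[17]=4
  step 15: row=4, L[4]='l', prepend. Next row=LF[4]=11
  step 16: row=11, L[11]='j', prepend. Next row=LF[11]=1
  step 17: row=1, L[1]='l', prepend. Next row=LF[1]=9
  step 18: row=9, L[9]='k', prepend. Next row=LF[9]=8
Reversed output: kljljllllkjlljlkk$

Answer: kljljllllkjlljlkk$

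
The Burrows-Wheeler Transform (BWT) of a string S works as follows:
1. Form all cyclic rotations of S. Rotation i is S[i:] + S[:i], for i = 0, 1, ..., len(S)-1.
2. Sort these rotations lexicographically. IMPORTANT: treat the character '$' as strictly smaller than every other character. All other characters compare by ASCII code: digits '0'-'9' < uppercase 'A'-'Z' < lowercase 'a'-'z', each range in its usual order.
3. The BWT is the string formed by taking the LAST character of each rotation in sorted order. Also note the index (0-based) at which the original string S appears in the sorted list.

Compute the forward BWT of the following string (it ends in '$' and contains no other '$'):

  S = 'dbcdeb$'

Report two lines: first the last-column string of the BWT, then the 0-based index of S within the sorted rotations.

Answer: bedb$cd
4

Derivation:
All 7 rotations (rotation i = S[i:]+S[:i]):
  rot[0] = dbcdeb$
  rot[1] = bcdeb$d
  rot[2] = cdeb$db
  rot[3] = deb$dbc
  rot[4] = eb$dbcd
  rot[5] = b$dbcde
  rot[6] = $dbcdeb
Sorted (with $ < everything):
  sorted[0] = $dbcdeb  (last char: 'b')
  sorted[1] = b$dbcde  (last char: 'e')
  sorted[2] = bcdeb$d  (last char: 'd')
  sorted[3] = cdeb$db  (last char: 'b')
  sorted[4] = dbcdeb$  (last char: '$')
  sorted[5] = deb$dbc  (last char: 'c')
  sorted[6] = eb$dbcd  (last char: 'd')
Last column: bedb$cd
Original string S is at sorted index 4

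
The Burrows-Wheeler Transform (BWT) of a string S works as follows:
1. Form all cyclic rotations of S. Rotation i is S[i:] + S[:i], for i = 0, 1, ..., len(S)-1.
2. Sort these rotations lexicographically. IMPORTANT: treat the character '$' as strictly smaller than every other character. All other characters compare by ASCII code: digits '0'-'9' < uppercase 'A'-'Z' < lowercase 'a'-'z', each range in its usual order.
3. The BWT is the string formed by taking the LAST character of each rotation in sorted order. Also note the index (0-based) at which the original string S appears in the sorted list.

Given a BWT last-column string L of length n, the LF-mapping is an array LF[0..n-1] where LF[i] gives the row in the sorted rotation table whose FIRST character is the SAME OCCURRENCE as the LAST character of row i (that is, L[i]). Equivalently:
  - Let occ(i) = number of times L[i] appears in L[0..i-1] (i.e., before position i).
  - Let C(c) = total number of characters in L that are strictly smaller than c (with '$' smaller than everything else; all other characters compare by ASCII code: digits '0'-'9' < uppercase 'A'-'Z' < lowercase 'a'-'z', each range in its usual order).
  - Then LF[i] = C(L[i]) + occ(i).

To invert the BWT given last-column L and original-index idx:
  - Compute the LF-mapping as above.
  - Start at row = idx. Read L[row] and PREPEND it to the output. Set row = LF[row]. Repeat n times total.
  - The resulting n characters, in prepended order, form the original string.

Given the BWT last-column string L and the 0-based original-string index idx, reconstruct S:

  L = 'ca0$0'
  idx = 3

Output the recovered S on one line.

Answer: a00c$

Derivation:
LF mapping: 4 3 1 0 2
Walk LF starting at row 3, prepending L[row]:
  step 1: row=3, L[3]='$', prepend. Next row=LF[3]=0
  step 2: row=0, L[0]='c', prepend. Next row=LF[0]=4
  step 3: row=4, L[4]='0', prepend. Next row=LF[4]=2
  step 4: row=2, L[2]='0', prepend. Next row=LF[2]=1
  step 5: row=1, L[1]='a', prepend. Next row=LF[1]=3
Reversed output: a00c$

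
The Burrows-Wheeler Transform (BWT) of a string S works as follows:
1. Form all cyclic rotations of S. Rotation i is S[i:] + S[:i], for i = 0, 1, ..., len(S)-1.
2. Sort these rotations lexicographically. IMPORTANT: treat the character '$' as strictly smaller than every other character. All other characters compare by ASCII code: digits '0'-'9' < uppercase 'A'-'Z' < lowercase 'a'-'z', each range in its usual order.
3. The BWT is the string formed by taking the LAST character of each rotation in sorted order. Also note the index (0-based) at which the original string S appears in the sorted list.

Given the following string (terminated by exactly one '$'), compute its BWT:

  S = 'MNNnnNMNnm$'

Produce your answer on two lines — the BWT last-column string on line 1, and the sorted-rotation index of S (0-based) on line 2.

All 11 rotations (rotation i = S[i:]+S[:i]):
  rot[0] = MNNnnNMNnm$
  rot[1] = NNnnNMNnm$M
  rot[2] = NnnNMNnm$MN
  rot[3] = nnNMNnm$MNN
  rot[4] = nNMNnm$MNNn
  rot[5] = NMNnm$MNNnn
  rot[6] = MNnm$MNNnnN
  rot[7] = Nnm$MNNnnNM
  rot[8] = nm$MNNnnNMN
  rot[9] = m$MNNnnNMNn
  rot[10] = $MNNnnNMNnm
Sorted (with $ < everything):
  sorted[0] = $MNNnnNMNnm  (last char: 'm')
  sorted[1] = MNNnnNMNnm$  (last char: '$')
  sorted[2] = MNnm$MNNnnN  (last char: 'N')
  sorted[3] = NMNnm$MNNnn  (last char: 'n')
  sorted[4] = NNnnNMNnm$M  (last char: 'M')
  sorted[5] = Nnm$MNNnnNM  (last char: 'M')
  sorted[6] = NnnNMNnm$MN  (last char: 'N')
  sorted[7] = m$MNNnnNMNn  (last char: 'n')
  sorted[8] = nNMNnm$MNNn  (last char: 'n')
  sorted[9] = nm$MNNnnNMN  (last char: 'N')
  sorted[10] = nnNMNnm$MNN  (last char: 'N')
Last column: m$NnMMNnnNN
Original string S is at sorted index 1

Answer: m$NnMMNnnNN
1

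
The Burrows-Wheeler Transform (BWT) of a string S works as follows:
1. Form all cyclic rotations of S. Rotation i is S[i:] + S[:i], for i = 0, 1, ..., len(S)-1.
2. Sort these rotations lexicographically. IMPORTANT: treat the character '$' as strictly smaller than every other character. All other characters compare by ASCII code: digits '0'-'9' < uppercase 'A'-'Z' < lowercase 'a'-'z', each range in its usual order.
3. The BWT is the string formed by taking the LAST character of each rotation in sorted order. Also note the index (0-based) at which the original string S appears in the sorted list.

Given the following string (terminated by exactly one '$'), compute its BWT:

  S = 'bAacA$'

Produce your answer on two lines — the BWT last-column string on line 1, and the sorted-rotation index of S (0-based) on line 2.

All 6 rotations (rotation i = S[i:]+S[:i]):
  rot[0] = bAacA$
  rot[1] = AacA$b
  rot[2] = acA$bA
  rot[3] = cA$bAa
  rot[4] = A$bAac
  rot[5] = $bAacA
Sorted (with $ < everything):
  sorted[0] = $bAacA  (last char: 'A')
  sorted[1] = A$bAac  (last char: 'c')
  sorted[2] = AacA$b  (last char: 'b')
  sorted[3] = acA$bA  (last char: 'A')
  sorted[4] = bAacA$  (last char: '$')
  sorted[5] = cA$bAa  (last char: 'a')
Last column: AcbA$a
Original string S is at sorted index 4

Answer: AcbA$a
4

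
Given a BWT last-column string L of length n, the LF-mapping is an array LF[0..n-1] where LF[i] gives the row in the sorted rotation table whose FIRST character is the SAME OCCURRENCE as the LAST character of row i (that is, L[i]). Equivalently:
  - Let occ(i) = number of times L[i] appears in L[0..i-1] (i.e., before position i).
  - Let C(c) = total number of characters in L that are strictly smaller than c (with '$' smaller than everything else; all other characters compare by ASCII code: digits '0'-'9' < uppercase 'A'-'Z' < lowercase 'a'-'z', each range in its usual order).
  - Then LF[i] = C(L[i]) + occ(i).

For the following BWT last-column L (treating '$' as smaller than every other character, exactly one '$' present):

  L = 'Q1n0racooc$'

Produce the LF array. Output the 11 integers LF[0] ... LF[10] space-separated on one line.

Answer: 3 2 7 1 10 4 5 8 9 6 0

Derivation:
Char counts: '$':1, '0':1, '1':1, 'Q':1, 'a':1, 'c':2, 'n':1, 'o':2, 'r':1
C (first-col start): C('$')=0, C('0')=1, C('1')=2, C('Q')=3, C('a')=4, C('c')=5, C('n')=7, C('o')=8, C('r')=10
L[0]='Q': occ=0, LF[0]=C('Q')+0=3+0=3
L[1]='1': occ=0, LF[1]=C('1')+0=2+0=2
L[2]='n': occ=0, LF[2]=C('n')+0=7+0=7
L[3]='0': occ=0, LF[3]=C('0')+0=1+0=1
L[4]='r': occ=0, LF[4]=C('r')+0=10+0=10
L[5]='a': occ=0, LF[5]=C('a')+0=4+0=4
L[6]='c': occ=0, LF[6]=C('c')+0=5+0=5
L[7]='o': occ=0, LF[7]=C('o')+0=8+0=8
L[8]='o': occ=1, LF[8]=C('o')+1=8+1=9
L[9]='c': occ=1, LF[9]=C('c')+1=5+1=6
L[10]='$': occ=0, LF[10]=C('$')+0=0+0=0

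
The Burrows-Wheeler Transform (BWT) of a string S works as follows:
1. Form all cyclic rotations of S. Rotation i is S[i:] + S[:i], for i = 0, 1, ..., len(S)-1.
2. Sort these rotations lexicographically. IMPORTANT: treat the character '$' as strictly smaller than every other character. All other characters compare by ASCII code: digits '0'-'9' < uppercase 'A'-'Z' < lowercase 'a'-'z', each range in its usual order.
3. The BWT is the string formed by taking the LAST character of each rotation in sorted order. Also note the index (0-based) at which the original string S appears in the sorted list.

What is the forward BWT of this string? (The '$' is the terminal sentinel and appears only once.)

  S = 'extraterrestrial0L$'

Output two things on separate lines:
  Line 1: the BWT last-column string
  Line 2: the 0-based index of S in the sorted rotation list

Answer: Ll0irtr$ratrteeaxse
7

Derivation:
All 19 rotations (rotation i = S[i:]+S[:i]):
  rot[0] = extraterrestrial0L$
  rot[1] = xtraterrestrial0L$e
  rot[2] = traterrestrial0L$ex
  rot[3] = raterrestrial0L$ext
  rot[4] = aterrestrial0L$extr
  rot[5] = terrestrial0L$extra
  rot[6] = errestrial0L$extrat
  rot[7] = rrestrial0L$extrate
  rot[8] = restrial0L$extrater
  rot[9] = estrial0L$extraterr
  rot[10] = strial0L$extraterre
  rot[11] = trial0L$extraterres
  rot[12] = rial0L$extraterrest
  rot[13] = ial0L$extraterrestr
  rot[14] = al0L$extraterrestri
  rot[15] = l0L$extraterrestria
  rot[16] = 0L$extraterrestrial
  rot[17] = L$extraterrestrial0
  rot[18] = $extraterrestrial0L
Sorted (with $ < everything):
  sorted[0] = $extraterrestrial0L  (last char: 'L')
  sorted[1] = 0L$extraterrestrial  (last char: 'l')
  sorted[2] = L$extraterrestrial0  (last char: '0')
  sorted[3] = al0L$extraterrestri  (last char: 'i')
  sorted[4] = aterrestrial0L$extr  (last char: 'r')
  sorted[5] = errestrial0L$extrat  (last char: 't')
  sorted[6] = estrial0L$extraterr  (last char: 'r')
  sorted[7] = extraterrestrial0L$  (last char: '$')
  sorted[8] = ial0L$extraterrestr  (last char: 'r')
  sorted[9] = l0L$extraterrestria  (last char: 'a')
  sorted[10] = raterrestrial0L$ext  (last char: 't')
  sorted[11] = restrial0L$extrater  (last char: 'r')
  sorted[12] = rial0L$extraterrest  (last char: 't')
  sorted[13] = rrestrial0L$extrate  (last char: 'e')
  sorted[14] = strial0L$extraterre  (last char: 'e')
  sorted[15] = terrestrial0L$extra  (last char: 'a')
  sorted[16] = traterrestrial0L$ex  (last char: 'x')
  sorted[17] = trial0L$extraterres  (last char: 's')
  sorted[18] = xtraterrestrial0L$e  (last char: 'e')
Last column: Ll0irtr$ratrteeaxse
Original string S is at sorted index 7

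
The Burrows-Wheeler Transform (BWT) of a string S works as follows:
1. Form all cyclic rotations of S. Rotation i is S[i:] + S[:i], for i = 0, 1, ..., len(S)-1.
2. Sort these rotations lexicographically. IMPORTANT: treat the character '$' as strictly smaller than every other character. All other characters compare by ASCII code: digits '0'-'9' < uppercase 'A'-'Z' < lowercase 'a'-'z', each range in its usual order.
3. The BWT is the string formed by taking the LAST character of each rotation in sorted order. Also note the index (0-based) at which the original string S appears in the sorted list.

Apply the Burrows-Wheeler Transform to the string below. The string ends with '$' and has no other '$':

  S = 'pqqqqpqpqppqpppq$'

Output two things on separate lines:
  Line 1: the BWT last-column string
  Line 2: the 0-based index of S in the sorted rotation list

All 17 rotations (rotation i = S[i:]+S[:i]):
  rot[0] = pqqqqpqpqppqpppq$
  rot[1] = qqqqpqpqppqpppq$p
  rot[2] = qqqpqpqppqpppq$pq
  rot[3] = qqpqpqppqpppq$pqq
  rot[4] = qpqpqppqpppq$pqqq
  rot[5] = pqpqppqpppq$pqqqq
  rot[6] = qpqppqpppq$pqqqqp
  rot[7] = pqppqpppq$pqqqqpq
  rot[8] = qppqpppq$pqqqqpqp
  rot[9] = ppqpppq$pqqqqpqpq
  rot[10] = pqpppq$pqqqqpqpqp
  rot[11] = qpppq$pqqqqpqpqpp
  rot[12] = pppq$pqqqqpqpqppq
  rot[13] = ppq$pqqqqpqpqppqp
  rot[14] = pq$pqqqqpqpqppqpp
  rot[15] = q$pqqqqpqpqppqppp
  rot[16] = $pqqqqpqpqppqpppq
Sorted (with $ < everything):
  sorted[0] = $pqqqqpqpqppqpppq  (last char: 'q')
  sorted[1] = pppq$pqqqqpqpqppq  (last char: 'q')
  sorted[2] = ppq$pqqqqpqpqppqp  (last char: 'p')
  sorted[3] = ppqpppq$pqqqqpqpq  (last char: 'q')
  sorted[4] = pq$pqqqqpqpqppqpp  (last char: 'p')
  sorted[5] = pqpppq$pqqqqpqpqp  (last char: 'p')
  sorted[6] = pqppqpppq$pqqqqpq  (last char: 'q')
  sorted[7] = pqpqppqpppq$pqqqq  (last char: 'q')
  sorted[8] = pqqqqpqpqppqpppq$  (last char: '$')
  sorted[9] = q$pqqqqpqpqppqppp  (last char: 'p')
  sorted[10] = qpppq$pqqqqpqpqpp  (last char: 'p')
  sorted[11] = qppqpppq$pqqqqpqp  (last char: 'p')
  sorted[12] = qpqppqpppq$pqqqqp  (last char: 'p')
  sorted[13] = qpqpqppqpppq$pqqq  (last char: 'q')
  sorted[14] = qqpqpqppqpppq$pqq  (last char: 'q')
  sorted[15] = qqqpqpqppqpppq$pq  (last char: 'q')
  sorted[16] = qqqqpqpqppqpppq$p  (last char: 'p')
Last column: qqpqppqq$ppppqqqp
Original string S is at sorted index 8

Answer: qqpqppqq$ppppqqqp
8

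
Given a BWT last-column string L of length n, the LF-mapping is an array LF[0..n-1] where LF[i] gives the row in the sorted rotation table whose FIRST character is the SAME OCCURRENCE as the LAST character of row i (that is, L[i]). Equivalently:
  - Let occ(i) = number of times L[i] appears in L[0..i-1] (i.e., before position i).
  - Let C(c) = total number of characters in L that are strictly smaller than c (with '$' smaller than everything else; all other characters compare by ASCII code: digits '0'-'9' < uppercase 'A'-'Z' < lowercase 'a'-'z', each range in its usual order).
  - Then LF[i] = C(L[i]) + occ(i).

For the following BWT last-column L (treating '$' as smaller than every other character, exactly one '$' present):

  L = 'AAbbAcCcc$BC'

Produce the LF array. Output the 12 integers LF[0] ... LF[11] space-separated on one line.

Answer: 1 2 7 8 3 9 5 10 11 0 4 6

Derivation:
Char counts: '$':1, 'A':3, 'B':1, 'C':2, 'b':2, 'c':3
C (first-col start): C('$')=0, C('A')=1, C('B')=4, C('C')=5, C('b')=7, C('c')=9
L[0]='A': occ=0, LF[0]=C('A')+0=1+0=1
L[1]='A': occ=1, LF[1]=C('A')+1=1+1=2
L[2]='b': occ=0, LF[2]=C('b')+0=7+0=7
L[3]='b': occ=1, LF[3]=C('b')+1=7+1=8
L[4]='A': occ=2, LF[4]=C('A')+2=1+2=3
L[5]='c': occ=0, LF[5]=C('c')+0=9+0=9
L[6]='C': occ=0, LF[6]=C('C')+0=5+0=5
L[7]='c': occ=1, LF[7]=C('c')+1=9+1=10
L[8]='c': occ=2, LF[8]=C('c')+2=9+2=11
L[9]='$': occ=0, LF[9]=C('$')+0=0+0=0
L[10]='B': occ=0, LF[10]=C('B')+0=4+0=4
L[11]='C': occ=1, LF[11]=C('C')+1=5+1=6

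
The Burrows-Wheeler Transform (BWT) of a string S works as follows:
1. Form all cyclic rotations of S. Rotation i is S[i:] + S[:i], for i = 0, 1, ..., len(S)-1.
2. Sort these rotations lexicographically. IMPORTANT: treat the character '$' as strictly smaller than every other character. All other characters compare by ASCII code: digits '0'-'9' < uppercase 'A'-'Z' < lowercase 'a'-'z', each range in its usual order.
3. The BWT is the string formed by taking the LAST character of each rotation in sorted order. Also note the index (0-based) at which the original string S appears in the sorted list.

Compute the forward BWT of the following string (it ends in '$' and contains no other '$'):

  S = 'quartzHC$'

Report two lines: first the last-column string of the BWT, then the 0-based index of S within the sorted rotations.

All 9 rotations (rotation i = S[i:]+S[:i]):
  rot[0] = quartzHC$
  rot[1] = uartzHC$q
  rot[2] = artzHC$qu
  rot[3] = rtzHC$qua
  rot[4] = tzHC$quar
  rot[5] = zHC$quart
  rot[6] = HC$quartz
  rot[7] = C$quartzH
  rot[8] = $quartzHC
Sorted (with $ < everything):
  sorted[0] = $quartzHC  (last char: 'C')
  sorted[1] = C$quartzH  (last char: 'H')
  sorted[2] = HC$quartz  (last char: 'z')
  sorted[3] = artzHC$qu  (last char: 'u')
  sorted[4] = quartzHC$  (last char: '$')
  sorted[5] = rtzHC$qua  (last char: 'a')
  sorted[6] = tzHC$quar  (last char: 'r')
  sorted[7] = uartzHC$q  (last char: 'q')
  sorted[8] = zHC$quart  (last char: 't')
Last column: CHzu$arqt
Original string S is at sorted index 4

Answer: CHzu$arqt
4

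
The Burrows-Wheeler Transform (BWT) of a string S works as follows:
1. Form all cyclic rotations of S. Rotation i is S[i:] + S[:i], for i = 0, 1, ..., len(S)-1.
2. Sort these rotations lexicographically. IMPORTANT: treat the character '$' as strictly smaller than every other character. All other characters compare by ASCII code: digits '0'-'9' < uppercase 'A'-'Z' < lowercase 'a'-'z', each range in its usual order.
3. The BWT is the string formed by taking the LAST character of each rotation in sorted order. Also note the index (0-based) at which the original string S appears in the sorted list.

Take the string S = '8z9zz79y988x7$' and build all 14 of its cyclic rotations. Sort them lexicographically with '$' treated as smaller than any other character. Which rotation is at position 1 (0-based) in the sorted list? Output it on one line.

Answer: 7$8z9zz79y988x

Derivation:
All 14 rotations (rotation i = S[i:]+S[:i]):
  rot[0] = 8z9zz79y988x7$
  rot[1] = z9zz79y988x7$8
  rot[2] = 9zz79y988x7$8z
  rot[3] = zz79y988x7$8z9
  rot[4] = z79y988x7$8z9z
  rot[5] = 79y988x7$8z9zz
  rot[6] = 9y988x7$8z9zz7
  rot[7] = y988x7$8z9zz79
  rot[8] = 988x7$8z9zz79y
  rot[9] = 88x7$8z9zz79y9
  rot[10] = 8x7$8z9zz79y98
  rot[11] = x7$8z9zz79y988
  rot[12] = 7$8z9zz79y988x
  rot[13] = $8z9zz79y988x7
Sorted (with $ < everything):
  sorted[0] = $8z9zz79y988x7
  sorted[1] = 7$8z9zz79y988x
  sorted[2] = 79y988x7$8z9zz
  sorted[3] = 88x7$8z9zz79y9
  sorted[4] = 8x7$8z9zz79y98
  sorted[5] = 8z9zz79y988x7$
  sorted[6] = 988x7$8z9zz79y
  sorted[7] = 9y988x7$8z9zz7
  sorted[8] = 9zz79y988x7$8z
  sorted[9] = x7$8z9zz79y988
  sorted[10] = y988x7$8z9zz79
  sorted[11] = z79y988x7$8z9z
  sorted[12] = z9zz79y988x7$8
  sorted[13] = zz79y988x7$8z9
sorted[1] = 7$8z9zz79y988x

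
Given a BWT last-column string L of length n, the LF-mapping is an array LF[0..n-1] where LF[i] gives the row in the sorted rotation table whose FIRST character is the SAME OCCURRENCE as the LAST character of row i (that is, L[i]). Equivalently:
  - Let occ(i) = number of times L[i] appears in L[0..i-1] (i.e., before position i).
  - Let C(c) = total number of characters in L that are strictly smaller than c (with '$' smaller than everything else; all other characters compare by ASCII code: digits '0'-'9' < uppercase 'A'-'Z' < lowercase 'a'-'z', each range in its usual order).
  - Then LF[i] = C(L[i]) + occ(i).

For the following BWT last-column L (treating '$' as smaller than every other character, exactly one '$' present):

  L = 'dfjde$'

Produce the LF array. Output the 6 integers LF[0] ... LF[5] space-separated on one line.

Answer: 1 4 5 2 3 0

Derivation:
Char counts: '$':1, 'd':2, 'e':1, 'f':1, 'j':1
C (first-col start): C('$')=0, C('d')=1, C('e')=3, C('f')=4, C('j')=5
L[0]='d': occ=0, LF[0]=C('d')+0=1+0=1
L[1]='f': occ=0, LF[1]=C('f')+0=4+0=4
L[2]='j': occ=0, LF[2]=C('j')+0=5+0=5
L[3]='d': occ=1, LF[3]=C('d')+1=1+1=2
L[4]='e': occ=0, LF[4]=C('e')+0=3+0=3
L[5]='$': occ=0, LF[5]=C('$')+0=0+0=0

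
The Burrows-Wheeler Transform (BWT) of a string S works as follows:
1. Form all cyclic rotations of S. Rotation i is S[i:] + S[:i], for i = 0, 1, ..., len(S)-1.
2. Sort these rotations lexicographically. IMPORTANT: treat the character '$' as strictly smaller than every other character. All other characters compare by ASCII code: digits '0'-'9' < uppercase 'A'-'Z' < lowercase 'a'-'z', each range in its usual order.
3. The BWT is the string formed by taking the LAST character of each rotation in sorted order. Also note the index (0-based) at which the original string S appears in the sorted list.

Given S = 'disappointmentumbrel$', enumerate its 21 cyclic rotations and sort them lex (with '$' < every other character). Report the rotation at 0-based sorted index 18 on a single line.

Answer: tmentumbrel$disappoin

Derivation:
All 21 rotations (rotation i = S[i:]+S[:i]):
  rot[0] = disappointmentumbrel$
  rot[1] = isappointmentumbrel$d
  rot[2] = sappointmentumbrel$di
  rot[3] = appointmentumbrel$dis
  rot[4] = ppointmentumbrel$disa
  rot[5] = pointmentumbrel$disap
  rot[6] = ointmentumbrel$disapp
  rot[7] = intmentumbrel$disappo
  rot[8] = ntmentumbrel$disappoi
  rot[9] = tmentumbrel$disappoin
  rot[10] = mentumbrel$disappoint
  rot[11] = entumbrel$disappointm
  rot[12] = ntumbrel$disappointme
  rot[13] = tumbrel$disappointmen
  rot[14] = umbrel$disappointment
  rot[15] = mbrel$disappointmentu
  rot[16] = brel$disappointmentum
  rot[17] = rel$disappointmentumb
  rot[18] = el$disappointmentumbr
  rot[19] = l$disappointmentumbre
  rot[20] = $disappointmentumbrel
Sorted (with $ < everything):
  sorted[0] = $disappointmentumbrel
  sorted[1] = appointmentumbrel$dis
  sorted[2] = brel$disappointmentum
  sorted[3] = disappointmentumbrel$
  sorted[4] = el$disappointmentumbr
  sorted[5] = entumbrel$disappointm
  sorted[6] = intmentumbrel$disappo
  sorted[7] = isappointmentumbrel$d
  sorted[8] = l$disappointmentumbre
  sorted[9] = mbrel$disappointmentu
  sorted[10] = mentumbrel$disappoint
  sorted[11] = ntmentumbrel$disappoi
  sorted[12] = ntumbrel$disappointme
  sorted[13] = ointmentumbrel$disapp
  sorted[14] = pointmentumbrel$disap
  sorted[15] = ppointmentumbrel$disa
  sorted[16] = rel$disappointmentumb
  sorted[17] = sappointmentumbrel$di
  sorted[18] = tmentumbrel$disappoin
  sorted[19] = tumbrel$disappointmen
  sorted[20] = umbrel$disappointment
sorted[18] = tmentumbrel$disappoin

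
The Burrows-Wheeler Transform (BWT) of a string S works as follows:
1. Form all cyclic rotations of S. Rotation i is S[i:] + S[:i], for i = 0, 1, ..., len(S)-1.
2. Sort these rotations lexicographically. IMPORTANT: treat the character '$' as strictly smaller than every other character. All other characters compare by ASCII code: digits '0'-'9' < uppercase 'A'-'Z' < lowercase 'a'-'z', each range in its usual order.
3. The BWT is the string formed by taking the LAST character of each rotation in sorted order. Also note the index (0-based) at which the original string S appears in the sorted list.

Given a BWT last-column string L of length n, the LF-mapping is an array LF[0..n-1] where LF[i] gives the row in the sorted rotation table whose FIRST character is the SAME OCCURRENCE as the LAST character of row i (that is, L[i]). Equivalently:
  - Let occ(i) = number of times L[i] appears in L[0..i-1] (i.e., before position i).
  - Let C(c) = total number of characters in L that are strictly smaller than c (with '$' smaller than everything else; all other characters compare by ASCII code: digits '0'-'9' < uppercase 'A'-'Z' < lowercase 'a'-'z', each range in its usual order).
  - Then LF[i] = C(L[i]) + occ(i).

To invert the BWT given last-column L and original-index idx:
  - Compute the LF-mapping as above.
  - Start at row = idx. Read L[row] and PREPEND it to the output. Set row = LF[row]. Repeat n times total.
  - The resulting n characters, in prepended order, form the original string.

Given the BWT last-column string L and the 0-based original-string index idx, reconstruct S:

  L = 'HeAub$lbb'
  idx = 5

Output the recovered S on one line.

LF mapping: 2 6 1 8 3 0 7 4 5
Walk LF starting at row 5, prepending L[row]:
  step 1: row=5, L[5]='$', prepend. Next row=LF[5]=0
  step 2: row=0, L[0]='H', prepend. Next row=LF[0]=2
  step 3: row=2, L[2]='A', prepend. Next row=LF[2]=1
  step 4: row=1, L[1]='e', prepend. Next row=LF[1]=6
  step 5: row=6, L[6]='l', prepend. Next row=LF[6]=7
  step 6: row=7, L[7]='b', prepend. Next row=LF[7]=4
  step 7: row=4, L[4]='b', prepend. Next row=LF[4]=3
  step 8: row=3, L[3]='u', prepend. Next row=LF[3]=8
  step 9: row=8, L[8]='b', prepend. Next row=LF[8]=5
Reversed output: bubbleAH$

Answer: bubbleAH$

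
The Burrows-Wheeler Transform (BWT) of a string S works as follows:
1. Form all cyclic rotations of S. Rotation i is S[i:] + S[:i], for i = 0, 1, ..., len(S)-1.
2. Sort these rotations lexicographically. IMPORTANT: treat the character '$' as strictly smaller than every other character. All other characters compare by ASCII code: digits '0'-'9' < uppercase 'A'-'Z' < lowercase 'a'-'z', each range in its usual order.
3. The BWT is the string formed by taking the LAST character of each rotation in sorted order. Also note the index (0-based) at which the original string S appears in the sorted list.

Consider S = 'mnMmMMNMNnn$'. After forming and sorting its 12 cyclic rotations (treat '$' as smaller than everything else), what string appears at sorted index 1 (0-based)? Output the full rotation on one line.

All 12 rotations (rotation i = S[i:]+S[:i]):
  rot[0] = mnMmMMNMNnn$
  rot[1] = nMmMMNMNnn$m
  rot[2] = MmMMNMNnn$mn
  rot[3] = mMMNMNnn$mnM
  rot[4] = MMNMNnn$mnMm
  rot[5] = MNMNnn$mnMmM
  rot[6] = NMNnn$mnMmMM
  rot[7] = MNnn$mnMmMMN
  rot[8] = Nnn$mnMmMMNM
  rot[9] = nn$mnMmMMNMN
  rot[10] = n$mnMmMMNMNn
  rot[11] = $mnMmMMNMNnn
Sorted (with $ < everything):
  sorted[0] = $mnMmMMNMNnn
  sorted[1] = MMNMNnn$mnMm
  sorted[2] = MNMNnn$mnMmM
  sorted[3] = MNnn$mnMmMMN
  sorted[4] = MmMMNMNnn$mn
  sorted[5] = NMNnn$mnMmMM
  sorted[6] = Nnn$mnMmMMNM
  sorted[7] = mMMNMNnn$mnM
  sorted[8] = mnMmMMNMNnn$
  sorted[9] = n$mnMmMMNMNn
  sorted[10] = nMmMMNMNnn$m
  sorted[11] = nn$mnMmMMNMN
sorted[1] = MMNMNnn$mnMm

Answer: MMNMNnn$mnMm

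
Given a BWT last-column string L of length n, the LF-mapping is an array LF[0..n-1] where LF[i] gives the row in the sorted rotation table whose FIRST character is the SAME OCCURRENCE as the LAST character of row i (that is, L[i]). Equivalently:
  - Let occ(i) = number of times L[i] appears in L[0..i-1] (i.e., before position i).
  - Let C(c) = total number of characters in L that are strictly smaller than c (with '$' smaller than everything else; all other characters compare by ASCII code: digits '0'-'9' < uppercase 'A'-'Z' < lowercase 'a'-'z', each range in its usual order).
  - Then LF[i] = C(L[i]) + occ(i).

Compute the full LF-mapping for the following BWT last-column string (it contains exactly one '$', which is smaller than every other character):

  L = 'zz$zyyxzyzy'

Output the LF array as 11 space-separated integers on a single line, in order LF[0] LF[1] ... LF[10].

Answer: 6 7 0 8 2 3 1 9 4 10 5

Derivation:
Char counts: '$':1, 'x':1, 'y':4, 'z':5
C (first-col start): C('$')=0, C('x')=1, C('y')=2, C('z')=6
L[0]='z': occ=0, LF[0]=C('z')+0=6+0=6
L[1]='z': occ=1, LF[1]=C('z')+1=6+1=7
L[2]='$': occ=0, LF[2]=C('$')+0=0+0=0
L[3]='z': occ=2, LF[3]=C('z')+2=6+2=8
L[4]='y': occ=0, LF[4]=C('y')+0=2+0=2
L[5]='y': occ=1, LF[5]=C('y')+1=2+1=3
L[6]='x': occ=0, LF[6]=C('x')+0=1+0=1
L[7]='z': occ=3, LF[7]=C('z')+3=6+3=9
L[8]='y': occ=2, LF[8]=C('y')+2=2+2=4
L[9]='z': occ=4, LF[9]=C('z')+4=6+4=10
L[10]='y': occ=3, LF[10]=C('y')+3=2+3=5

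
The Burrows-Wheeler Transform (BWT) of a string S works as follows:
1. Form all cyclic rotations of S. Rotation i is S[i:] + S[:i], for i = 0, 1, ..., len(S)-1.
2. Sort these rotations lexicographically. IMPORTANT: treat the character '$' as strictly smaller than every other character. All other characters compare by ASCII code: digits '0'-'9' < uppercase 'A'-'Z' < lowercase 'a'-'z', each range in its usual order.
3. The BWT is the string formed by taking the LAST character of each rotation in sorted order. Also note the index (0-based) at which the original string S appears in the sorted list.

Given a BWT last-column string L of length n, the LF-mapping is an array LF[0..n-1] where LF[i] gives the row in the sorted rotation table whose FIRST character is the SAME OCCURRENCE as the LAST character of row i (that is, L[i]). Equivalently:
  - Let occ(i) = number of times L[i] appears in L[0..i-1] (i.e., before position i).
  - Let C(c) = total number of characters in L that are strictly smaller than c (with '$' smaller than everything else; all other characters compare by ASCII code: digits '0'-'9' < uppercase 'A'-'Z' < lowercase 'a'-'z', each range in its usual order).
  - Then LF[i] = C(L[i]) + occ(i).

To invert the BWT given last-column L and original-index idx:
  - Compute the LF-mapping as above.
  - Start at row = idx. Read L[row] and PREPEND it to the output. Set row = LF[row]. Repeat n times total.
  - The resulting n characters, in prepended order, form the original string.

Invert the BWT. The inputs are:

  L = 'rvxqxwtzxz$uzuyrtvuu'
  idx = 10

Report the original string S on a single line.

LF mapping: 2 10 13 1 14 12 4 17 15 18 0 6 19 7 16 3 5 11 8 9
Walk LF starting at row 10, prepending L[row]:
  step 1: row=10, L[10]='$', prepend. Next row=LF[10]=0
  step 2: row=0, L[0]='r', prepend. Next row=LF[0]=2
  step 3: row=2, L[2]='x', prepend. Next row=LF[2]=13
  step 4: row=13, L[13]='u', prepend. Next row=LF[13]=7
  step 5: row=7, L[7]='z', prepend. Next row=LF[7]=17
  step 6: row=17, L[17]='v', prepend. Next row=LF[17]=11
  step 7: row=11, L[11]='u', prepend. Next row=LF[11]=6
  step 8: row=6, L[6]='t', prepend. Next row=LF[6]=4
  step 9: row=4, L[4]='x', prepend. Next row=LF[4]=14
  step 10: row=14, L[14]='y', prepend. Next row=LF[14]=16
  step 11: row=16, L[16]='t', prepend. Next row=LF[16]=5
  step 12: row=5, L[5]='w', prepend. Next row=LF[5]=12
  step 13: row=12, L[12]='z', prepend. Next row=LF[12]=19
  step 14: row=19, L[19]='u', prepend. Next row=LF[19]=9
  step 15: row=9, L[9]='z', prepend. Next row=LF[9]=18
  step 16: row=18, L[18]='u', prepend. Next row=LF[18]=8
  step 17: row=8, L[8]='x', prepend. Next row=LF[8]=15
  step 18: row=15, L[15]='r', prepend. Next row=LF[15]=3
  step 19: row=3, L[3]='q', prepend. Next row=LF[3]=1
  step 20: row=1, L[1]='v', prepend. Next row=LF[1]=10
Reversed output: vqrxuzuzwtyxtuvzuxr$

Answer: vqrxuzuzwtyxtuvzuxr$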